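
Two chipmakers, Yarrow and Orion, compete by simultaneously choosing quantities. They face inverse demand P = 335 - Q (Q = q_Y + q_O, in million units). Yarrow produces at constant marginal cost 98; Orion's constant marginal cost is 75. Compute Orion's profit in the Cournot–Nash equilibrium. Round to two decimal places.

8898.78

Yarrow's profit: π_Y = (335 - Q)q_Y - (98q_Y). Setting ∂π_Y/∂q_Y = 0: 237 - 2q_Y - (q_O) = 0.
Orion's profit: π_O = (335 - Q)q_O - (75q_O). Setting ∂π_O/∂q_O = 0: 260 - 2q_O - (q_Y) = 0.
Rearranging gives the reaction functions q_Y = (237 - q_O)/2 and q_O = (260 - q_Y)/2.
Substituting one into the other gives q_Y = 214/3 and q_O = 283/3.
Price P = 335 - 497/3 = 508/3.
Orion's profit: (508/3 - 75)·(283/3) = 8898.7778.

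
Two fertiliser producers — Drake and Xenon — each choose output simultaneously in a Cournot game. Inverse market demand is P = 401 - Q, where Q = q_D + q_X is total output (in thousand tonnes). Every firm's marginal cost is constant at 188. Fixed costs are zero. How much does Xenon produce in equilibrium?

71

A representative firm's profit is π_i = q_i(401 - Q) - 188q_i.
Setting ∂π_i/∂q_i = 0 with rivals' quantities fixed: 213 - 2q_i - q_j = 0.
With identical firms every q_j equals q_i, so q_j = q_i and 213 = 3q_i, giving q_i = 71.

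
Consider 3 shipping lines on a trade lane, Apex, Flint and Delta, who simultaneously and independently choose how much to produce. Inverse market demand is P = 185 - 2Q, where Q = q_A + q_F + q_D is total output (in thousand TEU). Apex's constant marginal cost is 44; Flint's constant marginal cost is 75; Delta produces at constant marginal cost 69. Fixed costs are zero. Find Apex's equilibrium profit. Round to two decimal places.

1212.78

Apex's profit: π_A = (185 - 2Q)q_A - (44q_A). Setting ∂π_A/∂q_A = 0: 141 - 4q_A - 2(q_F + q_D) = 0.
Flint's profit: π_F = (185 - 2Q)q_F - (75q_F). Setting ∂π_F/∂q_F = 0: 110 - 4q_F - 2(q_A + q_D) = 0.
Delta's profit: π_D = (185 - 2Q)q_D - (69q_D). Setting ∂π_D/∂q_D = 0: 116 - 4q_D - 2(q_A + q_F) = 0.
Adding the 3 conditions: 367 − 4Q − 4Q = 0, i.e. Q = 367/8.
Back-substituting: q_A = (141 − 367/4)/2 = 197/8, q_F = (110 − 367/4)/2 = 73/8, q_D = (116 − 367/4)/2 = 97/8.
Price P = 185 - 2·(367/8) = 373/4.
Apex's profit: (373/4 - 44)·(197/8) = 1212.7813.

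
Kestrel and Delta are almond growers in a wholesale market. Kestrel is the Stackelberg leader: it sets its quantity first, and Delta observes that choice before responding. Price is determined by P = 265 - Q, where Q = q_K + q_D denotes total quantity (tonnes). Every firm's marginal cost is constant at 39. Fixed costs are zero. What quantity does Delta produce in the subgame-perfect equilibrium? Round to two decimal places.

56.50

The follower Delta best-responds to any q_K: π_D = (265 - Q)q_D - 39q_D.
Follower FOC: 226 - q_K - 2q_D = 0, so q_D(q_K) = (226 - q_K)/2.
Kestrel substitutes q_D(q_K) into its own profit: π_K = q_K(265 - q_K - (226 - q_K)/2) - 39q_K = (152 - (1/2)q_K)q_K - 39q_K.
The leader's first-order condition 113 - q_K = 0 yields q_K = 113.
Then q_D = (226 - 113)/2 = 113/2.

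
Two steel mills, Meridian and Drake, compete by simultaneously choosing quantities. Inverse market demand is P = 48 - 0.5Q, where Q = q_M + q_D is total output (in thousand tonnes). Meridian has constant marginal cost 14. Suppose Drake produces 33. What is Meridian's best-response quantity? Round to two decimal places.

With the rival's output fixed at 33, Meridian's profit is π_M = (48 - (1/2)·33 - (1/2)q_M)q_M - (14q_M) = (63/2 - (1/2)q_M)q_M - (14q_M).
∂π_M/∂q_M = 35/2 - q_M = 0, so q_M = 35/2.

17.50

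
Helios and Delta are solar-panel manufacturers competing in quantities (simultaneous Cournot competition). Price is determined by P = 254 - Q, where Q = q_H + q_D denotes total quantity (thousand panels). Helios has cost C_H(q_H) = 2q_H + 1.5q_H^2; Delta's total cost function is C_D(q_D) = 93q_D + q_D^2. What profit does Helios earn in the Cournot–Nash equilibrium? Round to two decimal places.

4968.21

Helios's profit: π_H = (254 - Q)q_H - (2q_H + (3/2)q_H²). Setting ∂π_H/∂q_H = 0: 252 - 5q_H - (q_D) = 0.
Delta's profit: π_D = (254 - Q)q_D - (93q_D + q_D²). Setting ∂π_D/∂q_D = 0: 161 - 4q_D - (q_H) = 0.
Best responses: q_H = (252 - q_D)/5, q_D = (161 - q_H)/4.
Substituting one into the other gives q_H = 847/19 and q_D = 553/19.
Price P = 254 - 1400/19 = 180.3158.
Helios's profit: 180.3158·(847/19) - 2·(847/19) - (3/2)(847/19)² = 4968.2064.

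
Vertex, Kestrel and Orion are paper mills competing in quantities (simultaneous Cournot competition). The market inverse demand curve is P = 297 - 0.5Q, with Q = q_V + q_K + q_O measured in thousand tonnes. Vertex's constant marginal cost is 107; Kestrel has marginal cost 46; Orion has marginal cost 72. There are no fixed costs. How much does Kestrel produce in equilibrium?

Vertex's profit: π_V = (297 - 0.5Q)q_V - (107q_V). Setting ∂π_V/∂q_V = 0: 190 - q_V - (1/2)(q_K + q_O) = 0.
Kestrel's profit: π_K = (297 - 0.5Q)q_K - (46q_K). Setting ∂π_K/∂q_K = 0: 251 - q_K - (1/2)(q_V + q_O) = 0.
Orion's first-order condition: 225 - q_O - (1/2)(q_V + q_K) = 0.
Adding the 3 first-order conditions: 666 − 2Q = 0, so Q = 333.
Back-substituting: q_V = (190 − 333/2)/(1/2) = 47, q_K = (251 − 333/2)/(1/2) = 169, q_O = (225 − 333/2)/(1/2) = 117.

169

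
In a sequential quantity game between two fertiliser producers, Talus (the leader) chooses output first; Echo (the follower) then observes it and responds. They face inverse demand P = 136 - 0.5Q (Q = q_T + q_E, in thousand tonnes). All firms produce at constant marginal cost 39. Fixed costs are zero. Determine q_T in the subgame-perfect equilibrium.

97

Solve by backward induction. Given q_T, the follower Echo maximises π_E = (136 - (1/2)q_T - (1/2)q_E)q_E - 39q_E.
Follower FOC: 97 - (1/2)q_T - q_E = 0, so q_E(q_T) = (97 - (1/2)q_T).
The leader anticipates this reaction. Substituting into P = 136 - 0.5Q gives P = 175/2 - (1/4)q_T, so π_T = (175/2 - (1/4)q_T)q_T - 39q_T.
The leader's first-order condition 97/2 - (1/2)q_T = 0 yields q_T = 97.
Then q_E = (97 - (1/2)·97) = 97/2.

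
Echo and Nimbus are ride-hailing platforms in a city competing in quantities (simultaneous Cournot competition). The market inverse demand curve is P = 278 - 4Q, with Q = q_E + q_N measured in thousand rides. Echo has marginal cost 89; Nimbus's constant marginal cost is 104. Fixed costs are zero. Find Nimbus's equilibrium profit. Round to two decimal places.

Echo's profit: π_E = (278 - 4Q)q_E - (89q_E). Setting ∂π_E/∂q_E = 0: 189 - 8q_E - 4(q_N) = 0.
Nimbus's first-order condition: 174 - 8q_N - 4(q_E) = 0.
Rearranging gives the reaction functions q_E = (189 - 4q_N)/8 and q_N = (174 - 4q_E)/8.
Substituting one into the other gives q_E = 17 and q_N = 53/4.
Price P = 278 - 4·(121/4) = 157.
Nimbus's profit: (157 - 104)·(53/4) = 702.2500.

702.25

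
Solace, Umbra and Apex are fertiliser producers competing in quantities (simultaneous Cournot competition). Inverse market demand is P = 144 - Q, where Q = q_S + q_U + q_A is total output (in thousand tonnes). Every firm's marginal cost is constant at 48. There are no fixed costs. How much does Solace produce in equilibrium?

Each firm earns π_i = (144 - Q)q_i - 48q_i.
Setting ∂π_i/∂q_i = 0 with rivals' quantities fixed: 96 - 2q_i - Σ_{j≠i} q_j = 0.
With identical firms every q_j equals q_i, so Σ_{j≠i} q_j = 2q_i and 96 = 4q_i, giving q_i = 24.

24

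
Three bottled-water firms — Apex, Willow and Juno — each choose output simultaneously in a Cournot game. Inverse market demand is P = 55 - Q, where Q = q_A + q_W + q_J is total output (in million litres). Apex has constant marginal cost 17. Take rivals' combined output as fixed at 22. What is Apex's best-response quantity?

8

With rivals' combined output fixed at 22, Apex's profit is π_A = (55 - 22 - q_A)q_A - (17q_A) = (33 - q_A)q_A - (17q_A).
∂π_A/∂q_A = 16 - 2q_A = 0, so q_A = 8.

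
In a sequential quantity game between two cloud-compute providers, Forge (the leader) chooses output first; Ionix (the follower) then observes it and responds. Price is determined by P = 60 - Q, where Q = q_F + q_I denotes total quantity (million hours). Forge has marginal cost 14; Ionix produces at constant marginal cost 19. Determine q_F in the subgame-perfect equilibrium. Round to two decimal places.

25.50

The follower Ionix best-responds to any q_F: π_I = (60 - Q)q_I - 19q_I.
Setting the follower's marginal profit to zero, 41 - q_F - 2q_I = 0, i.e. q_I = (41 - q_F)/2.
Forge substitutes q_I(q_F) into its own profit: π_F = q_F(60 - q_F - (41 - q_F)/2) - 14q_F = (79/2 - (1/2)q_F)q_F - 14q_F.
Maximising: ∂π_F/∂q_F = 51/2 - q_F = 0, giving q_F = 51/2.
Then q_I = (41 - 51/2)/2 = 31/4.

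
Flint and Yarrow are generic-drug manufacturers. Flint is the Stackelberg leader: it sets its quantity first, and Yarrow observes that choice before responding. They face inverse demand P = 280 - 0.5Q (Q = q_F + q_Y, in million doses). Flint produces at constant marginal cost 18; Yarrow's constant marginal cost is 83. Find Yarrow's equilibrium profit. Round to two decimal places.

561.13

Solve by backward induction. Given q_F, the follower Yarrow maximises π_Y = (280 - (1/2)q_F - (1/2)q_Y)q_Y - 83q_Y.
Follower FOC: 197 - (1/2)q_F - q_Y = 0, so q_Y(q_F) = (197 - (1/2)q_F).
The leader anticipates this reaction. Substituting into P = 280 - 0.5Q gives P = 363/2 - (1/4)q_F, so π_F = (363/2 - (1/4)q_F)q_F - 18q_F.
Leader FOC: 327/2 - (1/2)q_F = 0, so q_F = 327.
Then q_Y = (197 - (1/2)·327) = 67/2.
Price P = 280 - (1/2)·(721/2) = 399/4.
Yarrow's profit: (399/4 - 83)·(67/2) = 561.1250.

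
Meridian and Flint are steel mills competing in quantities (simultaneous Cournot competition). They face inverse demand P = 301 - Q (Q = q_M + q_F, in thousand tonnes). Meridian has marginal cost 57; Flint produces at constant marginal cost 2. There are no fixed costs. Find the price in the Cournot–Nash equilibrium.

Meridian's profit: π_M = (301 - Q)q_M - (57q_M). Setting ∂π_M/∂q_M = 0: 244 - 2q_M - (q_F) = 0.
Flint's profit: π_F = (301 - Q)q_F - (2q_F). Setting ∂π_F/∂q_F = 0: 299 - 2q_F - (q_M) = 0.
So q_M = (244 - q_F)/2 and q_F = (299 - q_M)/2.
Solving the pair: q_M = 63, q_F = 118.
Total output Q = 181, so price P = 301 - 181 = 120.

120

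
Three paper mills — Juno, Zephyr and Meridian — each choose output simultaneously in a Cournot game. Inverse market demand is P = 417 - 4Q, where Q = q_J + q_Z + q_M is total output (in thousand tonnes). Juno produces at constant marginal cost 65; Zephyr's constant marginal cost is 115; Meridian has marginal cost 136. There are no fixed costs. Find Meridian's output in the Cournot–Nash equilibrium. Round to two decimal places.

11.81

Juno's profit: π_J = (417 - 4Q)q_J - (65q_J). Setting ∂π_J/∂q_J = 0: 352 - 8q_J - 4(q_Z + q_M) = 0.
Zephyr's profit: π_Z = (417 - 4Q)q_Z - (115q_Z). Setting ∂π_Z/∂q_Z = 0: 302 - 8q_Z - 4(q_J + q_M) = 0.
Meridian's profit: π_M = (417 - 4Q)q_M - (136q_M). Setting ∂π_M/∂q_M = 0: 281 - 8q_M - 4(q_J + q_Z) = 0.
Summing all 3 equations gives 935 − 16Q = 0, hence Q = 935/16.
Back-substituting: q_J = (352 − 935/4)/4 = 473/16, q_Z = (302 − 935/4)/4 = 273/16, q_M = (281 − 935/4)/4 = 189/16.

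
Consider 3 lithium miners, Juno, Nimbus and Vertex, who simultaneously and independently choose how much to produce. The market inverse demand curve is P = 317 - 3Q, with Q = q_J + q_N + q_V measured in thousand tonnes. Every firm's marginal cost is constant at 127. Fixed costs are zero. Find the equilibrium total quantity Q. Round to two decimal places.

47.50

Each firm earns π_i = (317 - 3Q)q_i - 127q_i.
First-order condition (treating rivals' output as given): 190 - 6q_i - 3·Σ_{j≠i} q_j = 0.
With identical firms every q_j equals q_i, so Σ_{j≠i} q_j = 2q_i and 190 = 12q_i, giving q_i = 95/6.
Total output Q = 95/6 + 95/6 + 95/6 = 95/2.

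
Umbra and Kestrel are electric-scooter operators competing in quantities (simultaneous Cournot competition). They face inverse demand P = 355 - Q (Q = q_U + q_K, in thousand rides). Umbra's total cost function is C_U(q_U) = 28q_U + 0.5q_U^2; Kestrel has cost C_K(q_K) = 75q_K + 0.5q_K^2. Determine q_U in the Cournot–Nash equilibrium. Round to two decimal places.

Umbra's profit: π_U = (355 - Q)q_U - (28q_U + (1/2)q_U²). Setting ∂π_U/∂q_U = 0: 327 - 3q_U - (q_K) = 0.
Kestrel's profit: π_K = (355 - Q)q_K - (75q_K + (1/2)q_K²). Setting ∂π_K/∂q_K = 0: 280 - 3q_K - (q_U) = 0.
So q_U = (327 - q_K)/3 and q_K = (280 - q_U)/3.
Solving the pair: q_U = 701/8, q_K = 513/8.

87.63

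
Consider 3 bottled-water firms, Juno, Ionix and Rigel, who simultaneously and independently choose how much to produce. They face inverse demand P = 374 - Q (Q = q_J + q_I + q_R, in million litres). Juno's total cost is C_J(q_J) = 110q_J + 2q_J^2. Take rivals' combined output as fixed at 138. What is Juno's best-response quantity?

With rivals' combined output fixed at 138, Juno's profit is π_J = (374 - 138 - q_J)q_J - (110q_J + 2q_J²) = (236 - q_J)q_J - (110q_J + 2q_J²).
∂π_J/∂q_J = 126 - 6q_J = 0, so q_J = 21.

21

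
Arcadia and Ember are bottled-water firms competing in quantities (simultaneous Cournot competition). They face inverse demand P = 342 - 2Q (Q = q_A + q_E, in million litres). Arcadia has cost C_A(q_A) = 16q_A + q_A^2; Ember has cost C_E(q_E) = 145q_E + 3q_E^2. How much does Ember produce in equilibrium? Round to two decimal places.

Arcadia's profit: π_A = (342 - 2Q)q_A - (16q_A + q_A²). Setting ∂π_A/∂q_A = 0: 326 - 6q_A - 2(q_E) = 0.
Ember's profit: π_E = (342 - 2Q)q_E - (145q_E + 3q_E²). Setting ∂π_E/∂q_E = 0: 197 - 10q_E - 2(q_A) = 0.
Rearranging gives the reaction functions q_A = (326 - 2q_E)/6 and q_E = (197 - 2q_A)/10.
Solving the pair: q_A = 1433/28, q_E = 265/28.

9.46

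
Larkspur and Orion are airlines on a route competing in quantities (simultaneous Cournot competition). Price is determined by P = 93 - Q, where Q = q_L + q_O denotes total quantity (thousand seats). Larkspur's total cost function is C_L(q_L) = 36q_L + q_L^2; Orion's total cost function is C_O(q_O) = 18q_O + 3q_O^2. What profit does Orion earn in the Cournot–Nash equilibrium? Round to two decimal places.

245.78

Larkspur's profit: π_L = (93 - Q)q_L - (36q_L + q_L²). Setting ∂π_L/∂q_L = 0: 57 - 4q_L - (q_O) = 0.
Orion's profit: π_O = (93 - Q)q_O - (18q_O + 3q_O²). Setting ∂π_O/∂q_O = 0: 75 - 8q_O - (q_L) = 0.
Rearranging gives the reaction functions q_L = (57 - q_O)/4 and q_O = (75 - q_L)/8.
Substituting one into the other gives q_L = 381/31 and q_O = 243/31.
Price P = 93 - 624/31 = 72.8710.
Orion's profit: 72.8710·(243/31) - 18·(243/31) - 3(243/31)² = 245.7815.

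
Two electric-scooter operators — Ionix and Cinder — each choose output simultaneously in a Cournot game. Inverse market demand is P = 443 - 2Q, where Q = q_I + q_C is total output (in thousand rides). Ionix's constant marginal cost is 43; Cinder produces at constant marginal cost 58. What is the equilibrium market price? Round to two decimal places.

181.33

Ionix's profit: π_I = (443 - 2Q)q_I - (43q_I). Setting ∂π_I/∂q_I = 0: 400 - 4q_I - 2(q_C) = 0.
Cinder's profit: π_C = (443 - 2Q)q_C - (58q_C). Setting ∂π_C/∂q_C = 0: 385 - 4q_C - 2(q_I) = 0.
Best responses: q_I = (400 - 2q_C)/4, q_C = (385 - 2q_I)/4.
Solving the pair: q_I = 415/6, q_C = 185/3.
Total output Q = 785/6, so price P = 443 - 2·(785/6) = 544/3.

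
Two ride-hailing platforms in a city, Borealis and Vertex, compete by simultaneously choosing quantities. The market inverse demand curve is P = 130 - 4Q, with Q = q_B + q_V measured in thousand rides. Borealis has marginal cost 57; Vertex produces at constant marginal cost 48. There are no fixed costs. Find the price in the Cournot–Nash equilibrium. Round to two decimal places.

Borealis's profit: π_B = (130 - 4Q)q_B - (57q_B). Setting ∂π_B/∂q_B = 0: 73 - 8q_B - 4(q_V) = 0.
Vertex's profit: π_V = (130 - 4Q)q_V - (48q_V). Setting ∂π_V/∂q_V = 0: 82 - 8q_V - 4(q_B) = 0.
Rearranging gives the reaction functions q_B = (73 - 4q_V)/8 and q_V = (82 - 4q_B)/8.
Substituting one into the other gives q_B = 16/3 and q_V = 91/12.
Total output Q = 155/12, so price P = 130 - 4·(155/12) = 235/3.

78.33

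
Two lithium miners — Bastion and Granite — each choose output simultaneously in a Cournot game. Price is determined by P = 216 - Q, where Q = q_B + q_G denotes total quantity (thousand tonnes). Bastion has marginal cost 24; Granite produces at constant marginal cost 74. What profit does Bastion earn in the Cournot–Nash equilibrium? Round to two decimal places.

Bastion's profit: π_B = (216 - Q)q_B - (24q_B). Setting ∂π_B/∂q_B = 0: 192 - 2q_B - (q_G) = 0.
Granite's first-order condition: 142 - 2q_G - (q_B) = 0.
Rearranging gives the reaction functions q_B = (192 - q_G)/2 and q_G = (142 - q_B)/2.
Substituting one into the other gives q_B = 242/3 and q_G = 92/3.
Price P = 216 - 334/3 = 314/3.
Bastion's profit: (314/3 - 24)·(242/3) = 6507.1111.

6507.11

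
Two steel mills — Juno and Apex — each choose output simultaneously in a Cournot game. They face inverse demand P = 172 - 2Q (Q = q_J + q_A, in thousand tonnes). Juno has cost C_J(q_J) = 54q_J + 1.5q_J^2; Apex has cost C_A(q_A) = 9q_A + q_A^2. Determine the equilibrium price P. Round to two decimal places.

104.26

Juno's profit: π_J = (172 - 2Q)q_J - (54q_J + (3/2)q_J²). Setting ∂π_J/∂q_J = 0: 118 - 7q_J - 2(q_A) = 0.
Apex's profit: π_A = (172 - 2Q)q_A - (9q_A + q_A²). Setting ∂π_A/∂q_A = 0: 163 - 6q_A - 2(q_J) = 0.
Best responses: q_J = (118 - 2q_A)/7, q_A = (163 - 2q_J)/6.
Substituting one into the other gives q_J = 191/19 and q_A = 905/38.
Total output Q = 1287/38, so price P = 172 - 2·(1287/38) = 1981/19.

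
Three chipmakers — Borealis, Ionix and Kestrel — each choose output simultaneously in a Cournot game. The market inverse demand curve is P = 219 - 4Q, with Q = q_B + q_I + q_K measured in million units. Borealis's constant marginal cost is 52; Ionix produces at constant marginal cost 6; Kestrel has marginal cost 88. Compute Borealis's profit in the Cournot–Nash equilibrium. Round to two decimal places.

Borealis's profit: π_B = (219 - 4Q)q_B - (52q_B). Setting ∂π_B/∂q_B = 0: 167 - 8q_B - 4(q_I + q_K) = 0.
Ionix's profit: π_I = (219 - 4Q)q_I - (6q_I). Setting ∂π_I/∂q_I = 0: 213 - 8q_I - 4(q_B + q_K) = 0.
Kestrel's first-order condition: 131 - 8q_K - 4(q_B + q_I) = 0.
Adding the 3 conditions: 511 − 8Q − 8Q = 0, i.e. Q = 511/16.
Back-substituting: q_B = (167 − 511/4)/4 = 157/16, q_I = (213 − 511/4)/4 = 341/16, q_K = (131 − 511/4)/4 = 13/16.
Price P = 219 - 4·(511/16) = 365/4.
Borealis's profit: (365/4 - 52)·(157/16) = 385.1406.

385.14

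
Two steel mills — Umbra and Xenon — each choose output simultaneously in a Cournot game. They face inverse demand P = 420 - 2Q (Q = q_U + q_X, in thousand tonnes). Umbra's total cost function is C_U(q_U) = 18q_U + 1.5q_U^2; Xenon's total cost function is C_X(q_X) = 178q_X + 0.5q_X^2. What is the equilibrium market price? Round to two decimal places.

Umbra's profit: π_U = (420 - 2Q)q_U - (18q_U + (3/2)q_U²). Setting ∂π_U/∂q_U = 0: 402 - 7q_U - 2(q_X) = 0.
Xenon's first-order condition: 242 - 5q_X - 2(q_U) = 0.
So q_U = (402 - 2q_X)/7 and q_X = (242 - 2q_U)/5.
Solving the pair: q_U = 1526/31, q_X = 890/31.
Total output Q = 77.9355, so price P = 420 - 2·77.9355 = 264.1290.

264.13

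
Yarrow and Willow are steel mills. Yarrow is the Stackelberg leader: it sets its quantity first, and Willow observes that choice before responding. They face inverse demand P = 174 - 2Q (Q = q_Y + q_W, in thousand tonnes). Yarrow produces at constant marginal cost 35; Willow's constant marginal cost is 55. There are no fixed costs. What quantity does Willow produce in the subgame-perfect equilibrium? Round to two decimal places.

9.88

Solve by backward induction. Given q_Y, the follower Willow maximises π_W = (174 - 2q_Y - 2q_W)q_W - 55q_W.
Setting the follower's marginal profit to zero, 119 - 2q_Y - 4q_W = 0, i.e. q_W = (119 - 2q_Y)/4.
The leader anticipates this reaction. Substituting into P = 174 - 2Q gives P = 229/2 - q_Y, so π_Y = (229/2 - q_Y)q_Y - 35q_Y.
The leader's first-order condition 159/2 - 2q_Y = 0 yields q_Y = 159/4.
Then q_W = (119 - 2·(159/4))/4 = 79/8.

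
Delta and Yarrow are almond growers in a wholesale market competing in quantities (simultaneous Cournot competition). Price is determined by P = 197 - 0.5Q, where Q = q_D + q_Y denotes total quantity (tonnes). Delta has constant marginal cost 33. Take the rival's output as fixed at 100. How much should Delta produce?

114

With the rival's output fixed at 100, Delta's profit is π_D = (197 - (1/2)·100 - (1/2)q_D)q_D - (33q_D) = (147 - (1/2)q_D)q_D - (33q_D).
∂π_D/∂q_D = 114 - q_D = 0, so q_D = 114.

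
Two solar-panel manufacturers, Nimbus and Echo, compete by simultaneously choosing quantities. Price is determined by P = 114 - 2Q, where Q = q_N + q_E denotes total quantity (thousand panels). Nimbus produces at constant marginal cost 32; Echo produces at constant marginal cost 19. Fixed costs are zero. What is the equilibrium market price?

Nimbus's profit: π_N = (114 - 2Q)q_N - (32q_N). Setting ∂π_N/∂q_N = 0: 82 - 4q_N - 2(q_E) = 0.
Echo's first-order condition: 95 - 4q_E - 2(q_N) = 0.
Rearranging gives the reaction functions q_N = (82 - 2q_E)/4 and q_E = (95 - 2q_N)/4.
Solving the pair: q_N = 23/2, q_E = 18.
Total output Q = 59/2, so price P = 114 - 2·(59/2) = 55.

55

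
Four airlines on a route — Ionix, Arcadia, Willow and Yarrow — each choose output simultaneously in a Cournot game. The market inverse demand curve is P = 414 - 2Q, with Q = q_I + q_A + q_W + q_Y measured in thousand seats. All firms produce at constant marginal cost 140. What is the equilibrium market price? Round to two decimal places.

Each firm earns π_i = (414 - 2Q)q_i - 140q_i.
Setting ∂π_i/∂q_i = 0 with rivals' quantities fixed: 274 - 4q_i - 2·Σ_{j≠i} q_j = 0.
With identical firms every q_j equals q_i, so Σ_{j≠i} q_j = 3q_i and 274 = 10q_i, giving q_i = 137/5.
Total output Q = 548/5, so price P = 414 - 2·(548/5) = 974/5.

194.80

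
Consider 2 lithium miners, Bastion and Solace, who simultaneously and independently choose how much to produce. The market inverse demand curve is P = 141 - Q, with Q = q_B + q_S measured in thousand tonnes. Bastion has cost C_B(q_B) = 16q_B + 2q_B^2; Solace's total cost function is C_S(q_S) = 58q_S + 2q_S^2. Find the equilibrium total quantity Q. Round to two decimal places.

Bastion's profit: π_B = (141 - Q)q_B - (16q_B + 2q_B²). Setting ∂π_B/∂q_B = 0: 125 - 6q_B - (q_S) = 0.
Solace's profit: π_S = (141 - Q)q_S - (58q_S + 2q_S²). Setting ∂π_S/∂q_S = 0: 83 - 6q_S - (q_B) = 0.
So q_B = (125 - q_S)/6 and q_S = (83 - q_B)/6.
Substituting one into the other gives q_B = 667/35 and q_S = 373/35.
Total output Q = 667/35 + 373/35 = 208/7.

29.71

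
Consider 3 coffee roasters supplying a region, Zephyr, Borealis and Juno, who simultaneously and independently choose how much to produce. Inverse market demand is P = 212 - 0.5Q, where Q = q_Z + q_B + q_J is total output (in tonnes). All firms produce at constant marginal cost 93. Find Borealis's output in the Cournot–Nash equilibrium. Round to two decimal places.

Each firm earns π_i = (212 - 0.5Q)q_i - 93q_i.
First-order condition (treating rivals' output as given): 119 - q_i - (1/2)·Σ_{j≠i} q_j = 0.
By symmetry each firm produces the same amount; substituting Σ_{j≠i} q_j = 2q_i yields q_i = 119/2.

59.50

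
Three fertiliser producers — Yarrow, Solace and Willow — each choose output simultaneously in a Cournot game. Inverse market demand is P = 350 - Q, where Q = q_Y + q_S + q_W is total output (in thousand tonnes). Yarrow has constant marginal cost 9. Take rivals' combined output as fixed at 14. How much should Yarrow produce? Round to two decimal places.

163.50

With rivals' combined output fixed at 14, Yarrow's profit is π_Y = (350 - 14 - q_Y)q_Y - (9q_Y) = (336 - q_Y)q_Y - (9q_Y).
∂π_Y/∂q_Y = 327 - 2q_Y = 0, so q_Y = 327/2.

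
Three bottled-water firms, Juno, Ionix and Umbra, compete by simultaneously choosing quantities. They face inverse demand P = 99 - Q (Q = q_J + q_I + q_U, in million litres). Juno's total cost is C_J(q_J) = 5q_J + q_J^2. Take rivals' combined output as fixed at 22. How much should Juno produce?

18

With rivals' combined output fixed at 22, Juno's profit is π_J = (99 - 22 - q_J)q_J - (5q_J + q_J²) = (77 - q_J)q_J - (5q_J + q_J²).
∂π_J/∂q_J = 72 - 4q_J = 0, so q_J = 18.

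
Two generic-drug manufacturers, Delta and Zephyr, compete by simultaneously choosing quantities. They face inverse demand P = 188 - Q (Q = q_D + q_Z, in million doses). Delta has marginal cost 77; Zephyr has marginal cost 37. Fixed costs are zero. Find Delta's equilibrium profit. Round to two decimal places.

Delta's profit: π_D = (188 - Q)q_D - (77q_D). Setting ∂π_D/∂q_D = 0: 111 - 2q_D - (q_Z) = 0.
Zephyr's profit: π_Z = (188 - Q)q_Z - (37q_Z). Setting ∂π_Z/∂q_Z = 0: 151 - 2q_Z - (q_D) = 0.
Best responses: q_D = (111 - q_Z)/2, q_Z = (151 - q_D)/2.
Solving the pair: q_D = 71/3, q_Z = 191/3.
Price P = 188 - 262/3 = 302/3.
Delta's profit: (302/3 - 77)·(71/3) = 560.1111.

560.11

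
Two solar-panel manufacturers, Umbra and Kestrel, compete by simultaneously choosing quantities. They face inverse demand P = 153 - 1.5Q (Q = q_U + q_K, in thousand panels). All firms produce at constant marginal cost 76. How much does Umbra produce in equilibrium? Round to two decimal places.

17.11

Each firm earns π_i = (153 - 1.5Q)q_i - 76q_i.
First-order condition (treating rivals' output as given): 77 - 3q_i - (3/2)q_j = 0.
By symmetry each firm produces the same amount; substituting q_j = q_i yields q_i = 77/(9/2) = 154/9.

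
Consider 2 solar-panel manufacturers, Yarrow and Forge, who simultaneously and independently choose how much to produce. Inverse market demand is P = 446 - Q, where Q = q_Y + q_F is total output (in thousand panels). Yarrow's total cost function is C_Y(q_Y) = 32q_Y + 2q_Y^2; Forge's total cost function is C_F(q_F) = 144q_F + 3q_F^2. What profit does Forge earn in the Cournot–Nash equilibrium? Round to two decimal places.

3538.98

Yarrow's profit: π_Y = (446 - Q)q_Y - (32q_Y + 2q_Y²). Setting ∂π_Y/∂q_Y = 0: 414 - 6q_Y - (q_F) = 0.
Forge's profit: π_F = (446 - Q)q_F - (144q_F + 3q_F²). Setting ∂π_F/∂q_F = 0: 302 - 8q_F - (q_Y) = 0.
So q_Y = (414 - q_F)/6 and q_F = (302 - q_Y)/8.
Solving the pair: q_Y = 64.0426, q_F = 1398/47.
Price P = 446 - 93.7872 = 352.2128.
Forge's profit: 352.2128·(1398/47) - 144·(1398/47) - 3(1398/47)² = 3538.9842.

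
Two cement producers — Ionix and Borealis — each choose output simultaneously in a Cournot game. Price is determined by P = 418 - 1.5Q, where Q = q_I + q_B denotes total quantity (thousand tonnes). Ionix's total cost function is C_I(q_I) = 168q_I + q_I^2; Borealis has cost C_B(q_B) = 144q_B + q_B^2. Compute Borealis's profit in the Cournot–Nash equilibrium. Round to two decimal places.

4782.15

Ionix's profit: π_I = (418 - 1.5Q)q_I - (168q_I + q_I²). Setting ∂π_I/∂q_I = 0: 250 - 5q_I - (3/2)(q_B) = 0.
Borealis's first-order condition: 274 - 5q_B - (3/2)(q_I) = 0.
Best responses: q_I = (250 - (3/2)q_B)/5, q_B = (274 - (3/2)q_I)/5.
Substituting one into the other gives q_I = 36.8791 and q_B = 43.7363.
Price P = 418 - (3/2)·(1048/13) = 297.0769.
Borealis's profit: 297.0769·43.7363 - 144·43.7363 - 43.7363² = 4782.1519.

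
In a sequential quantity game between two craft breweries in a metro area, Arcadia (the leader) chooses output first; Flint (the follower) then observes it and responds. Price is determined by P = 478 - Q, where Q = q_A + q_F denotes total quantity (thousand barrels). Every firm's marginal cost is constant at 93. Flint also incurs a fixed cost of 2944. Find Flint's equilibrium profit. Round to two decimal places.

Solve by backward induction. Given q_A, the follower Flint maximises π_F = (478 - q_A - q_F)q_F - 93q_F.
∂π_F/∂q_F = 385 - q_A - 2q_F = 0 gives the reaction function q_F = (385 - q_A)/2.
Arcadia substitutes q_F(q_A) into its own profit: π_A = q_A(478 - q_A - (385 - q_A)/2) - 93q_A = (571/2 - (1/2)q_A)q_A - 93q_A.
Maximising: ∂π_A/∂q_A = 385/2 - q_A = 0, giving q_A = 385/2.
Then q_F = (385 - 385/2)/2 = 385/4.
Price P = 478 - 1155/4 = 757/4.
Flint's profit: (757/4 - 93)·(385/4) - 2944 = 6320.0625.

6320.06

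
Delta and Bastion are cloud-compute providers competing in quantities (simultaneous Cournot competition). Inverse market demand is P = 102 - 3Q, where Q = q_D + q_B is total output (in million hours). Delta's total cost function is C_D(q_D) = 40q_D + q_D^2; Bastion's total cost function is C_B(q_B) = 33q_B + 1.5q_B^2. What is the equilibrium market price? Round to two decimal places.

67.86

Delta's profit: π_D = (102 - 3Q)q_D - (40q_D + q_D²). Setting ∂π_D/∂q_D = 0: 62 - 8q_D - 3(q_B) = 0.
Bastion's profit: π_B = (102 - 3Q)q_B - (33q_B + (3/2)q_B²). Setting ∂π_B/∂q_B = 0: 69 - 9q_B - 3(q_D) = 0.
Rearranging gives the reaction functions q_D = (62 - 3q_B)/8 and q_B = (69 - 3q_D)/9.
Solving the pair: q_D = 39/7, q_B = 122/21.
Total output Q = 239/21, so price P = 102 - 3·(239/21) = 475/7.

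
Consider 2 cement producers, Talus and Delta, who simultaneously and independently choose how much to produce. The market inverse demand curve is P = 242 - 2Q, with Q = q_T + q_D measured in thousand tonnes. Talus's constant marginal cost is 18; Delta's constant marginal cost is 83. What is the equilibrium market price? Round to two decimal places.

114.33

Talus's profit: π_T = (242 - 2Q)q_T - (18q_T). Setting ∂π_T/∂q_T = 0: 224 - 4q_T - 2(q_D) = 0.
Delta's first-order condition: 159 - 4q_D - 2(q_T) = 0.
So q_T = (224 - 2q_D)/4 and q_D = (159 - 2q_T)/4.
Substituting one into the other gives q_T = 289/6 and q_D = 47/3.
Total output Q = 383/6, so price P = 242 - 2·(383/6) = 343/3.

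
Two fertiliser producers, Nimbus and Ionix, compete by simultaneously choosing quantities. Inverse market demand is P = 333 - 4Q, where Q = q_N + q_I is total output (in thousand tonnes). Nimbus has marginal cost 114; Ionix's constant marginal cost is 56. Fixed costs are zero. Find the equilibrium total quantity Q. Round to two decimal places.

Nimbus's profit: π_N = (333 - 4Q)q_N - (114q_N). Setting ∂π_N/∂q_N = 0: 219 - 8q_N - 4(q_I) = 0.
Ionix's profit: π_I = (333 - 4Q)q_I - (56q_I). Setting ∂π_I/∂q_I = 0: 277 - 8q_I - 4(q_N) = 0.
So q_N = (219 - 4q_I)/8 and q_I = (277 - 4q_N)/8.
Solving the pair: q_N = 161/12, q_I = 335/12.
Total output Q = 161/12 + 335/12 = 124/3.

41.33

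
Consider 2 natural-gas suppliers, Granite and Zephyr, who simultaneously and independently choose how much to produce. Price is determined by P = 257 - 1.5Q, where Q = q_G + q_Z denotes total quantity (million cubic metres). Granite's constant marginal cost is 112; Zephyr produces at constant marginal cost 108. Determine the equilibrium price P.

159

Granite's profit: π_G = (257 - 1.5Q)q_G - (112q_G). Setting ∂π_G/∂q_G = 0: 145 - 3q_G - (3/2)(q_Z) = 0.
Zephyr's profit: π_Z = (257 - 1.5Q)q_Z - (108q_Z). Setting ∂π_Z/∂q_Z = 0: 149 - 3q_Z - (3/2)(q_G) = 0.
So q_G = (145 - (3/2)q_Z)/3 and q_Z = (149 - (3/2)q_G)/3.
Substituting one into the other gives q_G = 94/3 and q_Z = 34.
Total output Q = 196/3, so price P = 257 - (3/2)·(196/3) = 159.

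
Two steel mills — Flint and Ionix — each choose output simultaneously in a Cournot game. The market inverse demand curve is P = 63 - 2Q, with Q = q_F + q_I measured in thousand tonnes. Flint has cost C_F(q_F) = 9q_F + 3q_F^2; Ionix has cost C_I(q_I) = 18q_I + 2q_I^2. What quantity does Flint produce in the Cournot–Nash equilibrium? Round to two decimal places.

Flint's profit: π_F = (63 - 2Q)q_F - (9q_F + 3q_F²). Setting ∂π_F/∂q_F = 0: 54 - 10q_F - 2(q_I) = 0.
Ionix's profit: π_I = (63 - 2Q)q_I - (18q_I + 2q_I²). Setting ∂π_I/∂q_I = 0: 45 - 8q_I - 2(q_F) = 0.
Best responses: q_F = (54 - 2q_I)/10, q_I = (45 - 2q_F)/8.
Substituting one into the other gives q_F = 9/2 and q_I = 9/2.

4.50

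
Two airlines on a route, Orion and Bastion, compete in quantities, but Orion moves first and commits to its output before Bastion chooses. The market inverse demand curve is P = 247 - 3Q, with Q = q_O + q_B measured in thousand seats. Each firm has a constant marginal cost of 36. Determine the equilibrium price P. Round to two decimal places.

Solve by backward induction. Given q_O, the follower Bastion maximises π_B = (247 - 3q_O - 3q_B)q_B - 36q_B.
∂π_B/∂q_B = 211 - 3q_O - 6q_B = 0 gives the reaction function q_B = (211 - 3q_O)/6.
Orion substitutes q_B(q_O) into its own profit: π_O = q_O(247 - 3q_O - (211 - 3q_O)/2) - 36q_O = (283/2 - (3/2)q_O)q_O - 36q_O.
Leader FOC: 211/2 - 3q_O = 0, so q_O = 211/6.
Then q_B = (211 - 3·(211/6))/6 = 211/12.
Total output Q = 211/4, so price P = 247 - 3·(211/4) = 355/4.

88.75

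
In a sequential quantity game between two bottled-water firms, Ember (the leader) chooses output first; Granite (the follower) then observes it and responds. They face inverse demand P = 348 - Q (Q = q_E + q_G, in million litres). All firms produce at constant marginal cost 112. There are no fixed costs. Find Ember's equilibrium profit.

Solve by backward induction. Given q_E, the follower Granite maximises π_G = (348 - q_E - q_G)q_G - 112q_G.
∂π_G/∂q_G = 236 - q_E - 2q_G = 0 gives the reaction function q_G = (236 - q_E)/2.
The leader anticipates this reaction. Substituting into P = 348 - Q gives P = 230 - (1/2)q_E, so π_E = (230 - (1/2)q_E)q_E - 112q_E.
Maximising: ∂π_E/∂q_E = 118 - q_E = 0, giving q_E = 118.
Then q_G = (236 - 118)/2 = 59.
Price P = 348 - 177 = 171.
Ember's profit: (171 - 112)·118 = 6962.

6962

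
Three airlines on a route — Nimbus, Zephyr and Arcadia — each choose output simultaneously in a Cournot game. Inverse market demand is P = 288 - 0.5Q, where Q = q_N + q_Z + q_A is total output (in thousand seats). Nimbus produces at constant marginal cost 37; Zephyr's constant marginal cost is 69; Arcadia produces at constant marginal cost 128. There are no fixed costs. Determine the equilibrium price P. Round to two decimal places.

130.50

Nimbus's profit: π_N = (288 - 0.5Q)q_N - (37q_N). Setting ∂π_N/∂q_N = 0: 251 - q_N - (1/2)(q_Z + q_A) = 0.
Zephyr's first-order condition: 219 - q_Z - (1/2)(q_N + q_A) = 0.
Arcadia's profit: π_A = (288 - 0.5Q)q_A - (128q_A). Setting ∂π_A/∂q_A = 0: 160 - q_A - (1/2)(q_N + q_Z) = 0.
Summing all 3 equations gives 630 − 2Q = 0, hence Q = 315.
Back-substituting: q_N = (251 − 315/2)/(1/2) = 187, q_Z = (219 − 315/2)/(1/2) = 123, q_A = (160 − 315/2)/(1/2) = 5.
Total output Q = 315, so price P = 288 - (1/2)·315 = 261/2.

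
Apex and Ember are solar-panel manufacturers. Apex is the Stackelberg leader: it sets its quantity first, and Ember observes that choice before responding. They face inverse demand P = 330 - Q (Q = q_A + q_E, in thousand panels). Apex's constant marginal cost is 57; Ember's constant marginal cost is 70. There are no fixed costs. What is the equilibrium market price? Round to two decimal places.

128.50

Solve by backward induction. Given q_A, the follower Ember maximises π_E = (330 - q_A - q_E)q_E - 70q_E.
Follower FOC: 260 - q_A - 2q_E = 0, so q_E(q_A) = (260 - q_A)/2.
The leader anticipates this reaction. Substituting into P = 330 - Q gives P = 200 - (1/2)q_A, so π_A = (200 - (1/2)q_A)q_A - 57q_A.
Maximising: ∂π_A/∂q_A = 143 - q_A = 0, giving q_A = 143.
Then q_E = (260 - 143)/2 = 117/2.
Total output Q = 403/2, so price P = 330 - 403/2 = 257/2.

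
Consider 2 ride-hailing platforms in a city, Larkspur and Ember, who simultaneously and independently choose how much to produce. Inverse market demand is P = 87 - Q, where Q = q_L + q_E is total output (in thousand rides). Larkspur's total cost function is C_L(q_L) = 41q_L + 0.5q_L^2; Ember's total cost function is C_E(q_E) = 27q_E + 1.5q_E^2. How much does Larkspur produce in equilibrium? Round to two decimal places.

Larkspur's profit: π_L = (87 - Q)q_L - (41q_L + (1/2)q_L²). Setting ∂π_L/∂q_L = 0: 46 - 3q_L - (q_E) = 0.
Ember's profit: π_E = (87 - Q)q_E - (27q_E + (3/2)q_E²). Setting ∂π_E/∂q_E = 0: 60 - 5q_E - (q_L) = 0.
Best responses: q_L = (46 - q_E)/3, q_E = (60 - q_L)/5.
Solving the pair: q_L = 85/7, q_E = 67/7.

12.14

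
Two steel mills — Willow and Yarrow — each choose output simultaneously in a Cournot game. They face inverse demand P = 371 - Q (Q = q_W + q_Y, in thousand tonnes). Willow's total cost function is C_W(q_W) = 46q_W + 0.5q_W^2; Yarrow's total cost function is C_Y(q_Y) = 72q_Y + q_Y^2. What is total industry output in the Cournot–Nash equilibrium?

143

Willow's profit: π_W = (371 - Q)q_W - (46q_W + (1/2)q_W²). Setting ∂π_W/∂q_W = 0: 325 - 3q_W - (q_Y) = 0.
Yarrow's profit: π_Y = (371 - Q)q_Y - (72q_Y + q_Y²). Setting ∂π_Y/∂q_Y = 0: 299 - 4q_Y - (q_W) = 0.
Best responses: q_W = (325 - q_Y)/3, q_Y = (299 - q_W)/4.
Substituting one into the other gives q_W = 91 and q_Y = 52.
Total output Q = 91 + 52 = 143.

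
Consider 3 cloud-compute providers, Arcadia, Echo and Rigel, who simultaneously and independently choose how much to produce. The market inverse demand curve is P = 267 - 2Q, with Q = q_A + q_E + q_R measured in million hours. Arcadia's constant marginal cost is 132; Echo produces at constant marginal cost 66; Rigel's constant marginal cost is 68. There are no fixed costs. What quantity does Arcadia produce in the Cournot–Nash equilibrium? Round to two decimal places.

Arcadia's profit: π_A = (267 - 2Q)q_A - (132q_A). Setting ∂π_A/∂q_A = 0: 135 - 4q_A - 2(q_E + q_R) = 0.
Echo's profit: π_E = (267 - 2Q)q_E - (66q_E). Setting ∂π_E/∂q_E = 0: 201 - 4q_E - 2(q_A + q_R) = 0.
Rigel's first-order condition: 199 - 4q_R - 2(q_A + q_E) = 0.
Adding the 3 first-order conditions: 535 − 8Q = 0, so Q = 535/8.
Back-substituting: q_A = (135 − 535/4)/2 = 5/8, q_E = (201 − 535/4)/2 = 269/8, q_R = (199 − 535/4)/2 = 261/8.

0.63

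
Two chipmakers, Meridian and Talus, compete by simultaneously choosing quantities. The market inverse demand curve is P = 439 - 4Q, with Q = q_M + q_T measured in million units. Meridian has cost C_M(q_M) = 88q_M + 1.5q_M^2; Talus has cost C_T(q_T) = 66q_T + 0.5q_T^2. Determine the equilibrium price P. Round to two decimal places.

Meridian's profit: π_M = (439 - 4Q)q_M - (88q_M + (3/2)q_M²). Setting ∂π_M/∂q_M = 0: 351 - 11q_M - 4(q_T) = 0.
Talus's profit: π_T = (439 - 4Q)q_T - (66q_T + (1/2)q_T²). Setting ∂π_T/∂q_T = 0: 373 - 9q_T - 4(q_M) = 0.
So q_M = (351 - 4q_T)/11 and q_T = (373 - 4q_M)/9.
Substituting one into the other gives q_M = 1667/83 and q_T = 32.5181.
Total output Q = 52.6024, so price P = 439 - 4·52.6024 = 228.5904.

228.59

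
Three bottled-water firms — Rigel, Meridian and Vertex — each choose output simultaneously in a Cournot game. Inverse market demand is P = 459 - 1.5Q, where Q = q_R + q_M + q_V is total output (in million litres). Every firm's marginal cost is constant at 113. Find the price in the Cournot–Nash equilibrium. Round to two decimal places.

199.50

A representative firm's profit is π_i = q_i(459 - 1.5Q) - 113q_i.
Setting ∂π_i/∂q_i = 0 with rivals' quantities fixed: 346 - 3q_i - (3/2)·Σ_{j≠i} q_j = 0.
With identical firms every q_j equals q_i, so Σ_{j≠i} q_j = 2q_i and 346 = 6q_i, giving q_i = 173/3.
Total output Q = 173, so price P = 459 - (3/2)·173 = 399/2.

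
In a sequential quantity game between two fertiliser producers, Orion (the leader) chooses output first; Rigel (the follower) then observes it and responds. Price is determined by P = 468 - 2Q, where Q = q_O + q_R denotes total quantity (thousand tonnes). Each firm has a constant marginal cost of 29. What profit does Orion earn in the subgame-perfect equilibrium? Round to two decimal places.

Solve by backward induction. Given q_O, the follower Rigel maximises π_R = (468 - 2q_O - 2q_R)q_R - 29q_R.
Follower FOC: 439 - 2q_O - 4q_R = 0, so q_R(q_O) = (439 - 2q_O)/4.
The leader anticipates this reaction. Substituting into P = 468 - 2Q gives P = 497/2 - q_O, so π_O = (497/2 - q_O)q_O - 29q_O.
Leader FOC: 439/2 - 2q_O = 0, so q_O = 439/4.
Then q_R = (439 - 2·(439/4))/4 = 439/8.
Price P = 468 - 2·(1317/8) = 555/4.
Orion's profit: (555/4 - 29)·(439/4) = 12045.0625.

12045.06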